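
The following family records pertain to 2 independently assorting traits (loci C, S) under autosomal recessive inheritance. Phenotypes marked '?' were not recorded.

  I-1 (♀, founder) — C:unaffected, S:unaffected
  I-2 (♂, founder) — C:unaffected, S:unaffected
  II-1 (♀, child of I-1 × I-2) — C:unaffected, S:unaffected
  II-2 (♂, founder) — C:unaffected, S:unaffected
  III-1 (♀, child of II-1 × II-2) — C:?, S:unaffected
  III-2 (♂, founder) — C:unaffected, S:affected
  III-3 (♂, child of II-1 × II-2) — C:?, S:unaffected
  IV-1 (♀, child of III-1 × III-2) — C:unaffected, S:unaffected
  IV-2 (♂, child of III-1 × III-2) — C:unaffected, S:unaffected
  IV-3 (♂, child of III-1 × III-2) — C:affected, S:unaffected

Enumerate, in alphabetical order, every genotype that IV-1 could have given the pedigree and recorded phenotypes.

IV-1 ∈ {CC Ss, Cc Ss}

C/I-1 un ·: CC|Cc
C/I-2 un ·: CC|Cc
C/II-1 un I-1×I-2: CC|Cc
C/II-2 un ·: CC|Cc
C/III-1 ? II-1×II-2: Cc|cc
C/III-2 un ·: Cc
C/III-3 ? II-1×II-2: CC|Cc|cc
C/IV-1 un III-1×III-2: CC|Cc
C/IV-2 un III-1×III-2: CC|Cc
C/IV-3 aff III-1×III-2: cc
⇒ C over [I-1,I-2,II-1,II-2,III-1,III-2,III-3,IV-1,IV-2,IV-3]: 101 consistent
S/I-1 un ·: SS|Ss
S/I-2 un ·: SS|Ss
S/II-1 un I-1×I-2: SS|Ss
S/II-2 un ·: SS|Ss
S/III-1 un II-1×II-2: SS|Ss
S/III-2 aff ·: ss
S/III-3 un II-1×II-2: SS|Ss
S/IV-1 un III-1×III-2: Ss
S/IV-2 un III-1×III-2: Ss
S/IV-3 un III-1×III-2: Ss
⇒ S over [I-1,I-2,II-1,II-2,III-1,III-2,III-3,IV-1,IV-2,IV-3]: 44 consistent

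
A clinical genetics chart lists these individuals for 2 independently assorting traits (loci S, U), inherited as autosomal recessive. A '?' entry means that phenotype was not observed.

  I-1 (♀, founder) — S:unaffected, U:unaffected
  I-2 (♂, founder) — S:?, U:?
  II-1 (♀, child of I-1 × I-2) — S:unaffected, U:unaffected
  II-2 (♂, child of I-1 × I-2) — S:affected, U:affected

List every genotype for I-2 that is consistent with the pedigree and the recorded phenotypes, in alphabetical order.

S/I-1 un ·: Ss
S/I-2 ? ·: Ss|ss
S/II-1 un I-1×I-2: SS|Ss
S/II-2 aff I-1×I-2: ss
⇒ S over [I-1,I-2,II-1,II-2]: 3 consistent
U/I-1 un ·: Uu
U/I-2 ? ·: Uu|uu
U/II-1 un I-1×I-2: UU|Uu
U/II-2 aff I-1×I-2: uu
⇒ U over [I-1,I-2,II-1,II-2]: 3 consistent

I-2 ∈ {Ss Uu, Ss uu, ss Uu, ss uu}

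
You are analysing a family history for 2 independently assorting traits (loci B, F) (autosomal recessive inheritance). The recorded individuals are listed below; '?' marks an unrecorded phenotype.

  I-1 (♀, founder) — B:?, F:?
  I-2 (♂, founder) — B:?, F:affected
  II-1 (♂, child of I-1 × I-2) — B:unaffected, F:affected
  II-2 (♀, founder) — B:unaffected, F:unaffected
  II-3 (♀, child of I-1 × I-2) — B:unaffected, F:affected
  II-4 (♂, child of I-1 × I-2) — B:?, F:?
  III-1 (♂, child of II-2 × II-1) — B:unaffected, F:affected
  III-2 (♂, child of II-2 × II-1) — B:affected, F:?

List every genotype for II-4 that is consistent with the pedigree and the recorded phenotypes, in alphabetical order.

B/I-1 ? ·: BB|Bb|bb
B/I-2 ? ·: BB|Bb|bb
B/II-1 un I-1×I-2: Bb
B/II-2 un ·: Bb
B/II-3 un I-1×I-2: BB|Bb
B/II-4 ? I-1×I-2: BB|Bb|bb
B/III-1 un II-2×II-1: BB|Bb
B/III-2 aff II-2×II-1: bb
⇒ B over [I-1,I-2,II-1,II-2,II-3,II-4,III-1,III-2]: 40 consistent
F/I-1 ? ·: Ff|ff
F/I-2 aff ·: ff
F/II-1 aff I-1×I-2: ff
F/II-2 un ·: Ff
F/II-3 aff I-1×I-2: ff
F/II-4 ? I-1×I-2: Ff|ff
F/III-1 aff II-2×II-1: ff
F/III-2 ? II-2×II-1: Ff|ff
⇒ F over [I-1,I-2,II-1,II-2,II-3,II-4,III-1,III-2]: 6 consistent

II-4 ∈ {BB Ff, BB ff, Bb Ff, Bb ff, bb Ff, bb ff}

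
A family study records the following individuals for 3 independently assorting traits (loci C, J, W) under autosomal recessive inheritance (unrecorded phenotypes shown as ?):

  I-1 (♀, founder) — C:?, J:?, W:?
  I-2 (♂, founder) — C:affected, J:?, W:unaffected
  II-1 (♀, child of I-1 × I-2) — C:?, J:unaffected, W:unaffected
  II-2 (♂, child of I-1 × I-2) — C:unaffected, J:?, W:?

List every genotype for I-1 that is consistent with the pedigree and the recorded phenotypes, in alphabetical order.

C/I-1 ? ·: CC|Cc
C/I-2 aff ·: cc
C/II-1 ? I-1×I-2: Cc|cc
C/II-2 un I-1×I-2: Cc
⇒ C over [I-1,I-2,II-1,II-2]: 3 consistent
J/I-1 ? ·: JJ|Jj|jj
J/I-2 ? ·: JJ|Jj|jj
J/II-1 un I-1×I-2: JJ|Jj
J/II-2 ? I-1×I-2: JJ|Jj|jj
⇒ J over [I-1,I-2,II-1,II-2]: 21 consistent
W/I-1 ? ·: WW|Ww|ww
W/I-2 un ·: WW|Ww
W/II-1 un I-1×I-2: WW|Ww
W/II-2 ? I-1×I-2: WW|Ww|ww
⇒ W over [I-1,I-2,II-1,II-2]: 18 consistent

I-1 ∈ {CC JJ WW, CC JJ Ww, CC JJ ww, CC Jj WW, CC Jj Ww, CC Jj ww, CC jj WW, CC jj Ww, CC jj ww, Cc JJ WW, Cc JJ Ww, Cc JJ ww, Cc Jj WW, Cc Jj Ww, Cc Jj ww, Cc jj WW, Cc jj Ww, Cc jj ww}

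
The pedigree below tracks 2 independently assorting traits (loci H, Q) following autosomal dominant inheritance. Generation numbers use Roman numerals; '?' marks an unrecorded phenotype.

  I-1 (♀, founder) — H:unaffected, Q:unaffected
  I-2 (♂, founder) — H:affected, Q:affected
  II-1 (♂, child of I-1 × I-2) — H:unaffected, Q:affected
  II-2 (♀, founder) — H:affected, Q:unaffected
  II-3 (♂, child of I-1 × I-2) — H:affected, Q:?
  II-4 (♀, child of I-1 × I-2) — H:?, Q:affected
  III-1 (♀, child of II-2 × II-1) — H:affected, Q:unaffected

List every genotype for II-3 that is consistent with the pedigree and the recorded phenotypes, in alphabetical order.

H/I-1 un ·: hh
H/I-2 aff ·: Hh
H/II-1 un I-1×I-2: hh
H/II-2 aff ·: Hh|HH
H/II-3 aff I-1×I-2: Hh
H/II-4 ? I-1×I-2: hh|Hh
H/III-1 aff II-2×II-1: Hh
⇒ H over [I-1,I-2,II-1,II-2,II-3,II-4,III-1]: 4 consistent
Q/I-1 un ·: qq
Q/I-2 aff ·: Qq|QQ
Q/II-1 aff I-1×I-2: Qq
Q/II-2 un ·: qq
Q/II-3 ? I-1×I-2: qq|Qq
Q/II-4 aff I-1×I-2: Qq
Q/III-1 un II-2×II-1: qq
⇒ Q over [I-1,I-2,II-1,II-2,II-3,II-4,III-1]: 3 consistent

II-3 ∈ {Hh Qq, Hh qq}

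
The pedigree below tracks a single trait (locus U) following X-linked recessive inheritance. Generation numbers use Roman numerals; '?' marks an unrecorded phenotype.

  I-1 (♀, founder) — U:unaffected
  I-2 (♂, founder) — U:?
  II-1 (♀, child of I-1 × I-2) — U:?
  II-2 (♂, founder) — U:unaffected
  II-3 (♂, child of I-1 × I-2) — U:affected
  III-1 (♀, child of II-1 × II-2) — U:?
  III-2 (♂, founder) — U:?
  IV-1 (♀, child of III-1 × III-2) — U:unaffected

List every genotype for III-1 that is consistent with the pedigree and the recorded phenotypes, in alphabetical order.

III-1 ∈ {X^UX^U, X^UX^u}

U/I-1 un ·: X^UX^u
U/I-2 ? ·: X^UY|X^uY
U/II-1 ? I-1×I-2: X^UX^U|X^UX^u|X^uX^u
U/II-2 un ·: X^UY
U/II-3 aff I-1×I-2: X^uY
U/III-1 ? II-1×II-2: X^UX^U|X^UX^u
U/III-2 ? ·: X^UY|X^uY
U/IV-1 un III-1×III-2: X^UX^U|X^UX^u
⇒ U over [I-1,I-2,II-1,II-2,II-3,III-1,III-2,IV-1]: 15 consistent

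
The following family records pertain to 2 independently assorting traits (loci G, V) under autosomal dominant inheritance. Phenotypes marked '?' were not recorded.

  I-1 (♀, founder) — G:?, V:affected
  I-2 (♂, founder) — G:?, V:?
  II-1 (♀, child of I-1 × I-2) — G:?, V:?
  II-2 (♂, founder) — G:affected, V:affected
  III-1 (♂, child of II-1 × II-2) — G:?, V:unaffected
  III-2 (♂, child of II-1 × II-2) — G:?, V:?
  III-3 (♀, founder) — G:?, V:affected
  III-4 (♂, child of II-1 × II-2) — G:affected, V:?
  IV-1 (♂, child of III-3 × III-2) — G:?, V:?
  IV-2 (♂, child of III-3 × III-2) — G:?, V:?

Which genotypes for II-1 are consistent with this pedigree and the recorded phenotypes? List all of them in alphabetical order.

G/I-1 ? ·: gg|Gg|GG
G/I-2 ? ·: gg|Gg|GG
G/II-1 ? I-1×I-2: gg|Gg|GG
G/II-2 aff ·: Gg|GG
G/III-1 ? II-1×II-2: gg|Gg|GG
G/III-2 ? II-1×II-2: gg|Gg|GG
G/III-3 ? ·: gg|Gg|GG
G/III-4 aff II-1×II-2: Gg|GG
G/IV-1 ? III-3×III-2: gg|Gg|GG
G/IV-2 ? III-3×III-2: gg|Gg|GG
⇒ G over [I-1,I-2,II-1,II-2,III-1,III-2,III-3,III-4,IV-1,IV-2]: 2506 consistent
V/I-1 aff ·: Vv|VV
V/I-2 ? ·: vv|Vv|VV
V/II-1 ? I-1×I-2: vv|Vv
V/II-2 aff ·: Vv
V/III-1 un II-1×II-2: vv
V/III-2 ? II-1×II-2: vv|Vv|VV
V/III-3 aff ·: Vv|VV
V/III-4 ? II-1×II-2: vv|Vv|VV
V/IV-1 ? III-3×III-2: vv|Vv|VV
V/IV-2 ? III-3×III-2: vv|Vv|VV
⇒ V over [I-1,I-2,II-1,II-2,III-1,III-2,III-3,III-4,IV-1,IV-2]: 417 consistent

II-1 ∈ {GG Vv, GG vv, Gg Vv, Gg vv, gg Vv, gg vv}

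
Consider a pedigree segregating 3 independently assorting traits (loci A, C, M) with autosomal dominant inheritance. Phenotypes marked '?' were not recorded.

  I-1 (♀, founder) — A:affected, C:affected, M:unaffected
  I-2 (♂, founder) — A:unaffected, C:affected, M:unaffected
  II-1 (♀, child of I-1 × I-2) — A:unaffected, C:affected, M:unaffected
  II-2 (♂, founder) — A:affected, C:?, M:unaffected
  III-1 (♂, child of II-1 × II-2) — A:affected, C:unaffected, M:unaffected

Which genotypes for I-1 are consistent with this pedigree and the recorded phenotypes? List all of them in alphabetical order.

I-1 ∈ {Aa CC mm, Aa Cc mm}

A/I-1 aff ·: Aa
A/I-2 un ·: aa
A/II-1 un I-1×I-2: aa
A/II-2 aff ·: Aa|AA
A/III-1 aff II-1×II-2: Aa
⇒ A over [I-1,I-2,II-1,II-2,III-1]: 2 consistent
C/I-1 aff ·: Cc|CC
C/I-2 aff ·: Cc|CC
C/II-1 aff I-1×I-2: Cc
C/II-2 ? ·: cc|Cc
C/III-1 un II-1×II-2: cc
⇒ C over [I-1,I-2,II-1,II-2,III-1]: 6 consistent
M/I-1 un ·: mm
M/I-2 un ·: mm
M/II-1 un I-1×I-2: mm
M/II-2 un ·: mm
M/III-1 un II-1×II-2: mm
⇒ M over [I-1,I-2,II-1,II-2,III-1]: 1 consistent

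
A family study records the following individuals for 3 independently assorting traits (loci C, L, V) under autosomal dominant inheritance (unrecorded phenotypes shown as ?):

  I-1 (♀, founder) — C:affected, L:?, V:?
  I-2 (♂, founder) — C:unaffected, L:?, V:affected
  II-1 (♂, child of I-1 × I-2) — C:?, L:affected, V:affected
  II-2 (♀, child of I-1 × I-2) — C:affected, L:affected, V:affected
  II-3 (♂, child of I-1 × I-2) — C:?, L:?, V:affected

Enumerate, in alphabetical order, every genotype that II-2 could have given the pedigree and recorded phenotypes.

II-2 ∈ {Cc LL VV, Cc LL Vv, Cc Ll VV, Cc Ll Vv}

C/I-1 aff ·: Cc|CC
C/I-2 un ·: cc
C/II-1 ? I-1×I-2: cc|Cc
C/II-2 aff I-1×I-2: Cc
C/II-3 ? I-1×I-2: cc|Cc
⇒ C over [I-1,I-2,II-1,II-2,II-3]: 5 consistent
L/I-1 ? ·: ll|Ll|LL
L/I-2 ? ·: ll|Ll|LL
L/II-1 aff I-1×I-2: Ll|LL
L/II-2 aff I-1×I-2: Ll|LL
L/II-3 ? I-1×I-2: ll|Ll|LL
⇒ L over [I-1,I-2,II-1,II-2,II-3]: 35 consistent
V/I-1 ? ·: vv|Vv|VV
V/I-2 aff ·: Vv|VV
V/II-1 aff I-1×I-2: Vv|VV
V/II-2 aff I-1×I-2: Vv|VV
V/II-3 aff I-1×I-2: Vv|VV
⇒ V over [I-1,I-2,II-1,II-2,II-3]: 27 consistent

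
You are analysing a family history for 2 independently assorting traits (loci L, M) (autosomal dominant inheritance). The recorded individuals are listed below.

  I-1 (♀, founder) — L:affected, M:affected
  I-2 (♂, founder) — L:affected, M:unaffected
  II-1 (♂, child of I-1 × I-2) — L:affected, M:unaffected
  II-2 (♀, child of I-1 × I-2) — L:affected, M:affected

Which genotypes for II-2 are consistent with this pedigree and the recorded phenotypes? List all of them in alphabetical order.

L/I-1 aff ·: Ll|LL
L/I-2 aff ·: Ll|LL
L/II-1 aff I-1×I-2: Ll|LL
L/II-2 aff I-1×I-2: Ll|LL
⇒ L over [I-1,I-2,II-1,II-2]: 13 consistent
M/I-1 aff ·: Mm
M/I-2 un ·: mm
M/II-1 un I-1×I-2: mm
M/II-2 aff I-1×I-2: Mm
⇒ M over [I-1,I-2,II-1,II-2]: 1 consistent

II-2 ∈ {LL Mm, Ll Mm}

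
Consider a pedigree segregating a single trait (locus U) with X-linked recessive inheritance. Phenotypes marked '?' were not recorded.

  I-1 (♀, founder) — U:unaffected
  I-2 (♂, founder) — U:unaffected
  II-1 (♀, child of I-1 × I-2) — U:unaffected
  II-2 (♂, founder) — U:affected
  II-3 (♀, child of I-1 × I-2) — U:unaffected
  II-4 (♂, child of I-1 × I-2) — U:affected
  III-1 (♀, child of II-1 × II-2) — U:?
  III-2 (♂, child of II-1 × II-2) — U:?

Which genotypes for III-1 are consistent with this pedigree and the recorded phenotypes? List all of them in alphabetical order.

U/I-1 un ·: X^UX^u
U/I-2 un ·: X^UY
U/II-1 un I-1×I-2: X^UX^U|X^UX^u
U/II-2 aff ·: X^uY
U/II-3 un I-1×I-2: X^UX^U|X^UX^u
U/II-4 aff I-1×I-2: X^uY
U/III-1 ? II-1×II-2: X^UX^u|X^uX^u
U/III-2 ? II-1×II-2: X^UY|X^uY
⇒ U over [I-1,I-2,II-1,II-2,II-3,II-4,III-1,III-2]: 10 consistent

III-1 ∈ {X^UX^u, X^uX^u}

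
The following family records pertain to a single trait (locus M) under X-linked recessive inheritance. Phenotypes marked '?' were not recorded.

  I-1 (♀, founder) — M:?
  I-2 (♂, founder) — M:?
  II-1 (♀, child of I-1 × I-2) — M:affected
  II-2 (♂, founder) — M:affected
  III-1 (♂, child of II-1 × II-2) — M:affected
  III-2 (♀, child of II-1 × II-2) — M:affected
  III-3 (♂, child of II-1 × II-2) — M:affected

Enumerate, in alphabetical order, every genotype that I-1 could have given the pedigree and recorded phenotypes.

I-1 ∈ {X^MX^m, X^mX^m}

M/I-1 ? ·: X^MX^m|X^mX^m
M/I-2 ? ·: X^mY
M/II-1 aff I-1×I-2: X^mX^m
M/II-2 aff ·: X^mY
M/III-1 aff II-1×II-2: X^mY
M/III-2 aff II-1×II-2: X^mX^m
M/III-3 aff II-1×II-2: X^mY
⇒ M over [I-1,I-2,II-1,II-2,III-1,III-2,III-3]: 2 consistent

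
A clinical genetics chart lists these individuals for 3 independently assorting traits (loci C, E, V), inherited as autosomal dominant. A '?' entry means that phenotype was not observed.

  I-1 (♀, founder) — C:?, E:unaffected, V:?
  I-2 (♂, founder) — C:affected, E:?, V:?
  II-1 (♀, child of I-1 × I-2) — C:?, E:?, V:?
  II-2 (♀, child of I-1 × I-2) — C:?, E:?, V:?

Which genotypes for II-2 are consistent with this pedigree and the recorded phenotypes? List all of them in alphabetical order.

II-2 ∈ {CC Ee VV, CC Ee Vv, CC Ee vv, CC ee VV, CC ee Vv, CC ee vv, Cc Ee VV, Cc Ee Vv, Cc Ee vv, Cc ee VV, Cc ee Vv, Cc ee vv, cc Ee VV, cc Ee Vv, cc Ee vv, cc ee VV, cc ee Vv, cc ee vv}

C/I-1 ? ·: cc|Cc|CC
C/I-2 aff ·: Cc|CC
C/II-1 ? I-1×I-2: cc|Cc|CC
C/II-2 ? I-1×I-2: cc|Cc|CC
⇒ C over [I-1,I-2,II-1,II-2]: 23 consistent
E/I-1 un ·: ee
E/I-2 ? ·: ee|Ee|EE
E/II-1 ? I-1×I-2: ee|Ee
E/II-2 ? I-1×I-2: ee|Ee
⇒ E over [I-1,I-2,II-1,II-2]: 6 consistent
V/I-1 ? ·: vv|Vv|VV
V/I-2 ? ·: vv|Vv|VV
V/II-1 ? I-1×I-2: vv|Vv|VV
V/II-2 ? I-1×I-2: vv|Vv|VV
⇒ V over [I-1,I-2,II-1,II-2]: 29 consistent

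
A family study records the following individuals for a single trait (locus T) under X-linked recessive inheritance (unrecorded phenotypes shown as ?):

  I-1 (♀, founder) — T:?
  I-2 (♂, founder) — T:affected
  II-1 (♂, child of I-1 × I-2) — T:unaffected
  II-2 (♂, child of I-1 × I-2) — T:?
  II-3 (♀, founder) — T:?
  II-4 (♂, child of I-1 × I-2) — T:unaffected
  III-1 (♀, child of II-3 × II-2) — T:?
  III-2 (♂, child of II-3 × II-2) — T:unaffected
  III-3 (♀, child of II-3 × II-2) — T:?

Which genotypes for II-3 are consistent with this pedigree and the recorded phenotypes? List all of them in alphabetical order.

T/I-1 ? ·: X^TX^T|X^TX^t
T/I-2 aff ·: X^tY
T/II-1 un I-1×I-2: X^TY
T/II-2 ? I-1×I-2: X^TY|X^tY
T/II-3 ? ·: X^TX^T|X^TX^t
T/II-4 un I-1×I-2: X^TY
T/III-1 ? II-3×II-2: X^TX^T|X^TX^t|X^tX^t
T/III-2 un II-3×II-2: X^TY
T/III-3 ? II-3×II-2: X^TX^T|X^TX^t|X^tX^t
⇒ T over [I-1,I-2,II-1,II-2,II-3,II-4,III-1,III-2,III-3]: 15 consistent

II-3 ∈ {X^TX^T, X^TX^t}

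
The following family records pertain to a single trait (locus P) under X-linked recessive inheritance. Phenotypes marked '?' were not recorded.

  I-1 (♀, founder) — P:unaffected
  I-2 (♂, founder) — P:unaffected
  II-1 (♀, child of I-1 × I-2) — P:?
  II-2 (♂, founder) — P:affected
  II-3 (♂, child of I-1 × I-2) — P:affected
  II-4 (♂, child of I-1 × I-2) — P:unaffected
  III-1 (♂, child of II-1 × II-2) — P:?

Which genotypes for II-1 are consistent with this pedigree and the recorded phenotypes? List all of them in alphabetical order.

II-1 ∈ {X^PX^P, X^PX^p}

P/I-1 un ·: X^PX^p
P/I-2 un ·: X^PY
P/II-1 ? I-1×I-2: X^PX^P|X^PX^p
P/II-2 aff ·: X^pY
P/II-3 aff I-1×I-2: X^pY
P/II-4 un I-1×I-2: X^PY
P/III-1 ? II-1×II-2: X^PY|X^pY
⇒ P over [I-1,I-2,II-1,II-2,II-3,II-4,III-1]: 3 consistent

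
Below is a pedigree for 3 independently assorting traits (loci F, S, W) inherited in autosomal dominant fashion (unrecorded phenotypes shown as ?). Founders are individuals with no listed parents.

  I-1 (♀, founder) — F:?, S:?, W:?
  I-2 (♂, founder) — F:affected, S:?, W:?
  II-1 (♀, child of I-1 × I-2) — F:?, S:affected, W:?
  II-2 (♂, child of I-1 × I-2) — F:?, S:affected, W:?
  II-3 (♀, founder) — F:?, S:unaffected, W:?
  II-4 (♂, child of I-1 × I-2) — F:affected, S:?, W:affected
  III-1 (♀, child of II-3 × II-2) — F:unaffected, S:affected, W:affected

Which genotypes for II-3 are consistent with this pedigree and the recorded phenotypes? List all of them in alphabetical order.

F/I-1 ? ·: ff|Ff|FF
F/I-2 aff ·: Ff|FF
F/II-1 ? I-1×I-2: ff|Ff|FF
F/II-2 ? I-1×I-2: ff|Ff
F/II-3 ? ·: ff|Ff
F/II-4 aff I-1×I-2: Ff|FF
F/III-1 un II-3×II-2: ff
⇒ F over [I-1,I-2,II-1,II-2,II-3,II-4,III-1]: 50 consistent
S/I-1 ? ·: ss|Ss|SS
S/I-2 ? ·: ss|Ss|SS
S/II-1 aff I-1×I-2: Ss|SS
S/II-2 aff I-1×I-2: Ss|SS
S/II-3 un ·: ss
S/II-4 ? I-1×I-2: ss|Ss|SS
S/III-1 aff II-3×II-2: Ss
⇒ S over [I-1,I-2,II-1,II-2,II-3,II-4,III-1]: 35 consistent
W/I-1 ? ·: ww|Ww|WW
W/I-2 ? ·: ww|Ww|WW
W/II-1 ? I-1×I-2: ww|Ww|WW
W/II-2 ? I-1×I-2: ww|Ww|WW
W/II-3 ? ·: ww|Ww|WW
W/II-4 aff I-1×I-2: Ww|WW
W/III-1 aff II-3×II-2: Ww|WW
⇒ W over [I-1,I-2,II-1,II-2,II-3,II-4,III-1]: 180 consistent

II-3 ∈ {Ff ss WW, Ff ss Ww, Ff ss ww, ff ss WW, ff ss Ww, ff ss ww}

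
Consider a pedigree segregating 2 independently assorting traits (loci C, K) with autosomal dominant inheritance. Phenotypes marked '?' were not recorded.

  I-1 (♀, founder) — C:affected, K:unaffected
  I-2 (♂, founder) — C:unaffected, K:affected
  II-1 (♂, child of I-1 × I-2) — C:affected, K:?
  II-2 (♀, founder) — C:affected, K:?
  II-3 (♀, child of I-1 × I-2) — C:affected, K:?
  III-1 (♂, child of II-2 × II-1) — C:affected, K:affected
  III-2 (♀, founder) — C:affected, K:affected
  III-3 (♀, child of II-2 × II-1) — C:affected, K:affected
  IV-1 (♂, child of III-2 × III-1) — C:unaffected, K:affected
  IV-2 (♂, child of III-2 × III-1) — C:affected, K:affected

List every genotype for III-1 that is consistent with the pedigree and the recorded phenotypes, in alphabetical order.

III-1 ∈ {Cc KK, Cc Kk}

C/I-1 aff ·: Cc|CC
C/I-2 un ·: cc
C/II-1 aff I-1×I-2: Cc
C/II-2 aff ·: Cc|CC
C/II-3 aff I-1×I-2: Cc
C/III-1 aff II-2×II-1: Cc
C/III-2 aff ·: Cc
C/III-3 aff II-2×II-1: Cc|CC
C/IV-1 un III-2×III-1: cc
C/IV-2 aff III-2×III-1: Cc|CC
⇒ C over [I-1,I-2,II-1,II-2,II-3,III-1,III-2,III-3,IV-1,IV-2]: 16 consistent
K/I-1 un ·: kk
K/I-2 aff ·: Kk|KK
K/II-1 ? I-1×I-2: kk|Kk
K/II-2 ? ·: kk|Kk|KK
K/II-3 ? I-1×I-2: kk|Kk
K/III-1 aff II-2×II-1: Kk|KK
K/III-2 aff ·: Kk|KK
K/III-3 aff II-2×II-1: Kk|KK
K/IV-1 aff III-2×III-1: Kk|KK
K/IV-2 aff III-2×III-1: Kk|KK
⇒ K over [I-1,I-2,II-1,II-2,II-3,III-1,III-2,III-3,IV-1,IV-2]: 212 consistent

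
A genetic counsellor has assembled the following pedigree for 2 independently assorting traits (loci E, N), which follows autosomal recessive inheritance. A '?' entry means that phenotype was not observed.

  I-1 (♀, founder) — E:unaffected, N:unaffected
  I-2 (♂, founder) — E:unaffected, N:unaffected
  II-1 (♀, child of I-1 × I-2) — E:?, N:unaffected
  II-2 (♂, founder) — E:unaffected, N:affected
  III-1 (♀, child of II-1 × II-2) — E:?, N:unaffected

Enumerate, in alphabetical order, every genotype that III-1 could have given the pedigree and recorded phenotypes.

E/I-1 un ·: EE|Ee
E/I-2 un ·: EE|Ee
E/II-1 ? I-1×I-2: EE|Ee|ee
E/II-2 un ·: EE|Ee
E/III-1 ? II-1×II-2: EE|Ee|ee
⇒ E over [I-1,I-2,II-1,II-2,III-1]: 30 consistent
N/I-1 un ·: NN|Nn
N/I-2 un ·: NN|Nn
N/II-1 un I-1×I-2: NN|Nn
N/II-2 aff ·: nn
N/III-1 un II-1×II-2: Nn
⇒ N over [I-1,I-2,II-1,II-2,III-1]: 7 consistent

III-1 ∈ {EE Nn, Ee Nn, ee Nn}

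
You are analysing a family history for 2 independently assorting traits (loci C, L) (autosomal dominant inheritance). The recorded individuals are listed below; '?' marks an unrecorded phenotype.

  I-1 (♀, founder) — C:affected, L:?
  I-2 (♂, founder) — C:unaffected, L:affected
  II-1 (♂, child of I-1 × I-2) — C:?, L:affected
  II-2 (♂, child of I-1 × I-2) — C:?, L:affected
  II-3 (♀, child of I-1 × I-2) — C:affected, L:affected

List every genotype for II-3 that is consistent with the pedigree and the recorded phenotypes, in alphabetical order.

C/I-1 aff ·: Cc|CC
C/I-2 un ·: cc
C/II-1 ? I-1×I-2: cc|Cc
C/II-2 ? I-1×I-2: cc|Cc
C/II-3 aff I-1×I-2: Cc
⇒ C over [I-1,I-2,II-1,II-2,II-3]: 5 consistent
L/I-1 ? ·: ll|Ll|LL
L/I-2 aff ·: Ll|LL
L/II-1 aff I-1×I-2: Ll|LL
L/II-2 aff I-1×I-2: Ll|LL
L/II-3 aff I-1×I-2: Ll|LL
⇒ L over [I-1,I-2,II-1,II-2,II-3]: 27 consistent

II-3 ∈ {Cc LL, Cc Ll}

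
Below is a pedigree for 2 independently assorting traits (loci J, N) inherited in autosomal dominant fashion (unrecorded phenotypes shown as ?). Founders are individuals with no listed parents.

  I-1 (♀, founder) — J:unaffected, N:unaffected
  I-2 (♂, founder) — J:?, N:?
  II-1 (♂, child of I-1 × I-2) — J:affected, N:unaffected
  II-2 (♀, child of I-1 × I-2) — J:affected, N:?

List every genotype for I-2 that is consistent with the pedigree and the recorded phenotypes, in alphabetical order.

I-2 ∈ {JJ Nn, JJ nn, Jj Nn, Jj nn}

J/I-1 un ·: jj
J/I-2 ? ·: Jj|JJ
J/II-1 aff I-1×I-2: Jj
J/II-2 aff I-1×I-2: Jj
⇒ J over [I-1,I-2,II-1,II-2]: 2 consistent
N/I-1 un ·: nn
N/I-2 ? ·: nn|Nn
N/II-1 un I-1×I-2: nn
N/II-2 ? I-1×I-2: nn|Nn
⇒ N over [I-1,I-2,II-1,II-2]: 3 consistent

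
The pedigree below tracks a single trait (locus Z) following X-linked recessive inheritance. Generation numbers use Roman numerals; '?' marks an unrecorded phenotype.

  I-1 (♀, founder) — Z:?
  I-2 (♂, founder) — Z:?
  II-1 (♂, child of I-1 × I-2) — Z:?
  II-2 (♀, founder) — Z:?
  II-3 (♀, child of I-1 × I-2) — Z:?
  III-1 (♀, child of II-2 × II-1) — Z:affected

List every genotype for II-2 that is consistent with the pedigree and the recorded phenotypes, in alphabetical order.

II-2 ∈ {X^ZX^z, X^zX^z}

Z/I-1 ? ·: X^ZX^z|X^zX^z
Z/I-2 ? ·: X^ZY|X^zY
Z/II-1 ? I-1×I-2: X^zY
Z/II-2 ? ·: X^ZX^z|X^zX^z
Z/II-3 ? I-1×I-2: X^ZX^Z|X^ZX^z|X^zX^z
Z/III-1 aff II-2×II-1: X^zX^z
⇒ Z over [I-1,I-2,II-1,II-2,II-3,III-1]: 12 consistent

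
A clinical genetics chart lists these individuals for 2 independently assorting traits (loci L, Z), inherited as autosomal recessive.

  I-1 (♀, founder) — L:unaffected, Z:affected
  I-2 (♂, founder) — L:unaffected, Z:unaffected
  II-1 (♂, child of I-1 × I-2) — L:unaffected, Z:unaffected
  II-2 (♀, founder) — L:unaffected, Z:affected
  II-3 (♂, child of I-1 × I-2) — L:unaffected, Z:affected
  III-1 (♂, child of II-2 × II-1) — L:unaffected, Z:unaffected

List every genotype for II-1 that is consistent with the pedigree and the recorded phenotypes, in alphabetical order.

L/I-1 un ·: LL|Ll
L/I-2 un ·: LL|Ll
L/II-1 un I-1×I-2: LL|Ll
L/II-2 un ·: LL|Ll
L/II-3 un I-1×I-2: LL|Ll
L/III-1 un II-2×II-1: LL|Ll
⇒ L over [I-1,I-2,II-1,II-2,II-3,III-1]: 45 consistent
Z/I-1 aff ·: zz
Z/I-2 un ·: Zz
Z/II-1 un I-1×I-2: Zz
Z/II-2 aff ·: zz
Z/II-3 aff I-1×I-2: zz
Z/III-1 un II-2×II-1: Zz
⇒ Z over [I-1,I-2,II-1,II-2,II-3,III-1]: 1 consistent

II-1 ∈ {LL Zz, Ll Zz}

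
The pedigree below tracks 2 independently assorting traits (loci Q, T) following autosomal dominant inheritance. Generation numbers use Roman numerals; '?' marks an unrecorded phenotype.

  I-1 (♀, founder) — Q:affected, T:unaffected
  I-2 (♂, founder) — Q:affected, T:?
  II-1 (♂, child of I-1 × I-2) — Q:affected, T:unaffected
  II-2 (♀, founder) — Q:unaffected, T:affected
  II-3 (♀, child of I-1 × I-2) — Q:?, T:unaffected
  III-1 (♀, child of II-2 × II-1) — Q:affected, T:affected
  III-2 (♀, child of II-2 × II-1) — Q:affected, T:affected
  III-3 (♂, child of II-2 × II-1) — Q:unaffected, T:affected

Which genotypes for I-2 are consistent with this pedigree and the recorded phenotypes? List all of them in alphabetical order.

I-2 ∈ {QQ Tt, QQ tt, Qq Tt, Qq tt}

Q/I-1 aff ·: Qq|QQ
Q/I-2 aff ·: Qq|QQ
Q/II-1 aff I-1×I-2: Qq
Q/II-2 un ·: qq
Q/II-3 ? I-1×I-2: qq|Qq|QQ
Q/III-1 aff II-2×II-1: Qq
Q/III-2 aff II-2×II-1: Qq
Q/III-3 un II-2×II-1: qq
⇒ Q over [I-1,I-2,II-1,II-2,II-3,III-1,III-2,III-3]: 7 consistent
T/I-1 un ·: tt
T/I-2 ? ·: tt|Tt
T/II-1 un I-1×I-2: tt
T/II-2 aff ·: Tt|TT
T/II-3 un I-1×I-2: tt
T/III-1 aff II-2×II-1: Tt
T/III-2 aff II-2×II-1: Tt
T/III-3 aff II-2×II-1: Tt
⇒ T over [I-1,I-2,II-1,II-2,II-3,III-1,III-2,III-3]: 4 consistent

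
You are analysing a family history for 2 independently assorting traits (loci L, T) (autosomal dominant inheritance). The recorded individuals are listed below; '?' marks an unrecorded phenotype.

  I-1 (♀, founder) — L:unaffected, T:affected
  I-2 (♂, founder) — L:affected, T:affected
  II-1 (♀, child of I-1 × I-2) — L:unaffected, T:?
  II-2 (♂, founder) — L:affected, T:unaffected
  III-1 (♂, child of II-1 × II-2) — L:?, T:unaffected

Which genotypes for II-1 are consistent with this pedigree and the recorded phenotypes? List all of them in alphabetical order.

L/I-1 un ·: ll
L/I-2 aff ·: Ll
L/II-1 un I-1×I-2: ll
L/II-2 aff ·: Ll|LL
L/III-1 ? II-1×II-2: ll|Ll
⇒ L over [I-1,I-2,II-1,II-2,III-1]: 3 consistent
T/I-1 aff ·: Tt|TT
T/I-2 aff ·: Tt|TT
T/II-1 ? I-1×I-2: tt|Tt
T/II-2 un ·: tt
T/III-1 un II-1×II-2: tt
⇒ T over [I-1,I-2,II-1,II-2,III-1]: 4 consistent

II-1 ∈ {ll Tt, ll tt}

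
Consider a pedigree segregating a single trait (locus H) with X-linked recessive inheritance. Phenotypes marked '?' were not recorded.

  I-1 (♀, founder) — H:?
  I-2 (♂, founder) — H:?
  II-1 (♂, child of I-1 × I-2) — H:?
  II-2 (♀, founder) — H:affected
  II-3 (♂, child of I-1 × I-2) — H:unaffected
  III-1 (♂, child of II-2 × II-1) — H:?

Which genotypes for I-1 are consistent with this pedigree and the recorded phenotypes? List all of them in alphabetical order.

I-1 ∈ {X^HX^H, X^HX^h}

H/I-1 ? ·: X^HX^H|X^HX^h
H/I-2 ? ·: X^HY|X^hY
H/II-1 ? I-1×I-2: X^HY|X^hY
H/II-2 aff ·: X^hX^h
H/II-3 un I-1×I-2: X^HY
H/III-1 ? II-2×II-1: X^hY
⇒ H over [I-1,I-2,II-1,II-2,II-3,III-1]: 6 consistent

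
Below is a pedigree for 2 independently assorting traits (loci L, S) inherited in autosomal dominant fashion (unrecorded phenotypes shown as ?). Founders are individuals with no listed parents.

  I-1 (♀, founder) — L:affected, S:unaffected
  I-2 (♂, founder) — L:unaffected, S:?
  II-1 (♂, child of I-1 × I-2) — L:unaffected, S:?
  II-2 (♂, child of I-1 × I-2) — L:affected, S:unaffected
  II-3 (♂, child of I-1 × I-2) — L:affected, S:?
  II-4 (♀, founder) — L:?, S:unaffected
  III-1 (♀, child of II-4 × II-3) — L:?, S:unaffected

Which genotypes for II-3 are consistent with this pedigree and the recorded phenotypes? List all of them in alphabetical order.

L/I-1 aff ·: Ll
L/I-2 un ·: ll
L/II-1 un I-1×I-2: ll
L/II-2 aff I-1×I-2: Ll
L/II-3 aff I-1×I-2: Ll
L/II-4 ? ·: ll|Ll|LL
L/III-1 ? II-4×II-3: ll|Ll|LL
⇒ L over [I-1,I-2,II-1,II-2,II-3,II-4,III-1]: 7 consistent
S/I-1 un ·: ss
S/I-2 ? ·: ss|Ss
S/II-1 ? I-1×I-2: ss|Ss
S/II-2 un I-1×I-2: ss
S/II-3 ? I-1×I-2: ss|Ss
S/II-4 un ·: ss
S/III-1 un II-4×II-3: ss
⇒ S over [I-1,I-2,II-1,II-2,II-3,II-4,III-1]: 5 consistent

II-3 ∈ {Ll Ss, Ll ss}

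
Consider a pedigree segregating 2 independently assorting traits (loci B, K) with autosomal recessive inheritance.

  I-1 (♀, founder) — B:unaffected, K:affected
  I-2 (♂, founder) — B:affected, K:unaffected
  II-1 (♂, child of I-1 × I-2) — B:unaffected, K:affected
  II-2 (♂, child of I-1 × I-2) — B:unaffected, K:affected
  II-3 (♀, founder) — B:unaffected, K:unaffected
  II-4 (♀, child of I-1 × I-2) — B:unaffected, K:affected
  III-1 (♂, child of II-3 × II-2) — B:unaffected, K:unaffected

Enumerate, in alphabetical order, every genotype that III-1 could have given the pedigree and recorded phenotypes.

B/I-1 un ·: BB|Bb
B/I-2 aff ·: bb
B/II-1 un I-1×I-2: Bb
B/II-2 un I-1×I-2: Bb
B/II-3 un ·: BB|Bb
B/II-4 un I-1×I-2: Bb
B/III-1 un II-3×II-2: BB|Bb
⇒ B over [I-1,I-2,II-1,II-2,II-3,II-4,III-1]: 8 consistent
K/I-1 aff ·: kk
K/I-2 un ·: Kk
K/II-1 aff I-1×I-2: kk
K/II-2 aff I-1×I-2: kk
K/II-3 un ·: KK|Kk
K/II-4 aff I-1×I-2: kk
K/III-1 un II-3×II-2: Kk
⇒ K over [I-1,I-2,II-1,II-2,II-3,II-4,III-1]: 2 consistent

III-1 ∈ {BB Kk, Bb Kk}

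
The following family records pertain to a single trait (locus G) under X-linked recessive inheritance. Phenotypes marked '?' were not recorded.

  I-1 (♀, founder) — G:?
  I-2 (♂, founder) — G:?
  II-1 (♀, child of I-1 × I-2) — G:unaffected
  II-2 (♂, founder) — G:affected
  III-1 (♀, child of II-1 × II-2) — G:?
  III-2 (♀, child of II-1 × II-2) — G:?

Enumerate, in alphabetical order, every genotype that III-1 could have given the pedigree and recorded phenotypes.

III-1 ∈ {X^GX^g, X^gX^g}

G/I-1 ? ·: X^GX^G|X^GX^g|X^gX^g
G/I-2 ? ·: X^GY|X^gY
G/II-1 un I-1×I-2: X^GX^G|X^GX^g
G/II-2 aff ·: X^gY
G/III-1 ? II-1×II-2: X^GX^g|X^gX^g
G/III-2 ? II-1×II-2: X^GX^g|X^gX^g
⇒ G over [I-1,I-2,II-1,II-2,III-1,III-2]: 18 consistent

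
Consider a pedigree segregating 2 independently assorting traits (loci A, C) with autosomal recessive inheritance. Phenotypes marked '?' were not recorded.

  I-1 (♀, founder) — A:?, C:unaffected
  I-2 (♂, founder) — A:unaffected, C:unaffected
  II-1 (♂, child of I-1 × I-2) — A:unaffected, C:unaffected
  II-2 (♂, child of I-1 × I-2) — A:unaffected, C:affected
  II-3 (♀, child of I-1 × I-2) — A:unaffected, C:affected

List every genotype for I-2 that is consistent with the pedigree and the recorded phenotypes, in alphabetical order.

A/I-1 ? ·: AA|Aa|aa
A/I-2 un ·: AA|Aa
A/II-1 un I-1×I-2: AA|Aa
A/II-2 un I-1×I-2: AA|Aa
A/II-3 un I-1×I-2: AA|Aa
⇒ A over [I-1,I-2,II-1,II-2,II-3]: 27 consistent
C/I-1 un ·: Cc
C/I-2 un ·: Cc
C/II-1 un I-1×I-2: CC|Cc
C/II-2 aff I-1×I-2: cc
C/II-3 aff I-1×I-2: cc
⇒ C over [I-1,I-2,II-1,II-2,II-3]: 2 consistent

I-2 ∈ {AA Cc, Aa Cc}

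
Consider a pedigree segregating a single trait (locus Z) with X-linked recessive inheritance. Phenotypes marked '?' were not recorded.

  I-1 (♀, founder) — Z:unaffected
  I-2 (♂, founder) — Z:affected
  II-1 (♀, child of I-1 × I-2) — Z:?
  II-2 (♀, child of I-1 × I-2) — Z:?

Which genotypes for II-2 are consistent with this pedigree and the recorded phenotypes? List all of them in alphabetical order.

Z/I-1 un ·: X^ZX^Z|X^ZX^z
Z/I-2 aff ·: X^zY
Z/II-1 ? I-1×I-2: X^ZX^z|X^zX^z
Z/II-2 ? I-1×I-2: X^ZX^z|X^zX^z
⇒ Z over [I-1,I-2,II-1,II-2]: 5 consistent

II-2 ∈ {X^ZX^z, X^zX^z}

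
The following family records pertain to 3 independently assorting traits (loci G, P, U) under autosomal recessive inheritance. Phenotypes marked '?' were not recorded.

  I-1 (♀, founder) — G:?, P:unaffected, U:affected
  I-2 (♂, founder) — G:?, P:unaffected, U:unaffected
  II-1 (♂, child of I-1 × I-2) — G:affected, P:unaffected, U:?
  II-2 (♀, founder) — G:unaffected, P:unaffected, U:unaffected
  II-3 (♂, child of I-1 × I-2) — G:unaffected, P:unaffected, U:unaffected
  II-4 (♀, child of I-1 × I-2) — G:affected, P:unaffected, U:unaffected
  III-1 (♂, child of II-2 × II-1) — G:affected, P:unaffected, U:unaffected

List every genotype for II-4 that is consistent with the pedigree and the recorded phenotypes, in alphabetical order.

II-4 ∈ {gg PP Uu, gg Pp Uu}

G/I-1 ? ·: Gg|gg
G/I-2 ? ·: Gg|gg
G/II-1 aff I-1×I-2: gg
G/II-2 un ·: Gg
G/II-3 un I-1×I-2: GG|Gg
G/II-4 aff I-1×I-2: gg
G/III-1 aff II-2×II-1: gg
⇒ G over [I-1,I-2,II-1,II-2,II-3,II-4,III-1]: 4 consistent
P/I-1 un ·: PP|Pp
P/I-2 un ·: PP|Pp
P/II-1 un I-1×I-2: PP|Pp
P/II-2 un ·: PP|Pp
P/II-3 un I-1×I-2: PP|Pp
P/II-4 un I-1×I-2: PP|Pp
P/III-1 un II-2×II-1: PP|Pp
⇒ P over [I-1,I-2,II-1,II-2,II-3,II-4,III-1]: 87 consistent
U/I-1 aff ·: uu
U/I-2 un ·: UU|Uu
U/II-1 ? I-1×I-2: Uu|uu
U/II-2 un ·: UU|Uu
U/II-3 un I-1×I-2: Uu
U/II-4 un I-1×I-2: Uu
U/III-1 un II-2×II-1: UU|Uu
⇒ U over [I-1,I-2,II-1,II-2,II-3,II-4,III-1]: 10 consistent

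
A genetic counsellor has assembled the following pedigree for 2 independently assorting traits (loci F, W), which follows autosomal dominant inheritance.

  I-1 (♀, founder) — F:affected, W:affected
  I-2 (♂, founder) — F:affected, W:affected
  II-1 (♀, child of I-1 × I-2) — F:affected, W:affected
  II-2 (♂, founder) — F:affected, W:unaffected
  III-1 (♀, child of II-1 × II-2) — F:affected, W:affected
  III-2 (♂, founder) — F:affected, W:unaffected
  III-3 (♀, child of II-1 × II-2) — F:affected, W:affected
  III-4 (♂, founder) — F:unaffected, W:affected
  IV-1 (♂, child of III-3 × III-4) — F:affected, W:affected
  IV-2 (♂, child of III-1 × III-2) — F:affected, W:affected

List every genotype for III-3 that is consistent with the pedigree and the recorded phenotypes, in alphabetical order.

III-3 ∈ {FF Ww, Ff Ww}

F/I-1 aff ·: Ff|FF
F/I-2 aff ·: Ff|FF
F/II-1 aff I-1×I-2: Ff|FF
F/II-2 aff ·: Ff|FF
F/III-1 aff II-1×II-2: Ff|FF
F/III-2 aff ·: Ff|FF
F/III-3 aff II-1×II-2: Ff|FF
F/III-4 un ·: ff
F/IV-1 aff III-3×III-4: Ff
F/IV-2 aff III-1×III-2: Ff|FF
⇒ F over [I-1,I-2,II-1,II-2,III-1,III-2,III-3,III-4,IV-1,IV-2]: 152 consistent
W/I-1 aff ·: Ww|WW
W/I-2 aff ·: Ww|WW
W/II-1 aff I-1×I-2: Ww|WW
W/II-2 un ·: ww
W/III-1 aff II-1×II-2: Ww
W/III-2 un ·: ww
W/III-3 aff II-1×II-2: Ww
W/III-4 aff ·: Ww|WW
W/IV-1 aff III-3×III-4: Ww|WW
W/IV-2 aff III-1×III-2: Ww
⇒ W over [I-1,I-2,II-1,II-2,III-1,III-2,III-3,III-4,IV-1,IV-2]: 28 consistent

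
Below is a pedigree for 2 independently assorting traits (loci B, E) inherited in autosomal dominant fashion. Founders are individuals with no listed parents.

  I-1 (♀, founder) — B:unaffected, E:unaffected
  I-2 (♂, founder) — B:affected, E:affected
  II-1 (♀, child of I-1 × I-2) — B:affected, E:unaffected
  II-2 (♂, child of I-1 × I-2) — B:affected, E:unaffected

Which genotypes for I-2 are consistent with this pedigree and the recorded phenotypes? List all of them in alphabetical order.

B/I-1 un ·: bb
B/I-2 aff ·: Bb|BB
B/II-1 aff I-1×I-2: Bb
B/II-2 aff I-1×I-2: Bb
⇒ B over [I-1,I-2,II-1,II-2]: 2 consistent
E/I-1 un ·: ee
E/I-2 aff ·: Ee
E/II-1 un I-1×I-2: ee
E/II-2 un I-1×I-2: ee
⇒ E over [I-1,I-2,II-1,II-2]: 1 consistent

I-2 ∈ {BB Ee, Bb Ee}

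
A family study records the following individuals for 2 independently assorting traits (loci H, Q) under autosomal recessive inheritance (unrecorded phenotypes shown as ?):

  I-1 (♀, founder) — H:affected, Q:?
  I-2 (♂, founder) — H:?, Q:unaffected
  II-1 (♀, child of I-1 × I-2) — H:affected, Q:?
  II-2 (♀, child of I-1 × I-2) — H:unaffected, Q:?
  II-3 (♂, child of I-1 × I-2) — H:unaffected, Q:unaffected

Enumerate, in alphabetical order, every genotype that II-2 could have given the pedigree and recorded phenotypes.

II-2 ∈ {Hh QQ, Hh Qq, Hh qq}

H/I-1 aff ·: hh
H/I-2 ? ·: Hh
H/II-1 aff I-1×I-2: hh
H/II-2 un I-1×I-2: Hh
H/II-3 un I-1×I-2: Hh
⇒ H over [I-1,I-2,II-1,II-2,II-3]: 1 consistent
Q/I-1 ? ·: QQ|Qq|qq
Q/I-2 un ·: QQ|Qq
Q/II-1 ? I-1×I-2: QQ|Qq|qq
Q/II-2 ? I-1×I-2: QQ|Qq|qq
Q/II-3 un I-1×I-2: QQ|Qq
⇒ Q over [I-1,I-2,II-1,II-2,II-3]: 40 consistent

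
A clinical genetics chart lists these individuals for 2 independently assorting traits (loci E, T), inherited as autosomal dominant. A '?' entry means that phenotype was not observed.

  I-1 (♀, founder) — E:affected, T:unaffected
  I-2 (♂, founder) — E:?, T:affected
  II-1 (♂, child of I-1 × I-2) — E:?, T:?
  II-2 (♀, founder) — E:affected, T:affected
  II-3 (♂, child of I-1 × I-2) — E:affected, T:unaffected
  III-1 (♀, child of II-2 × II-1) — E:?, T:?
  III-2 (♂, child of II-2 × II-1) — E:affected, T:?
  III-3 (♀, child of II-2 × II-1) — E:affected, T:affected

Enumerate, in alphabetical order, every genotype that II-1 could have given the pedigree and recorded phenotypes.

II-1 ∈ {EE Tt, EE tt, Ee Tt, Ee tt, ee Tt, ee tt}

E/I-1 aff ·: Ee|EE
E/I-2 ? ·: ee|Ee|EE
E/II-1 ? I-1×I-2: ee|Ee|EE
E/II-2 aff ·: Ee|EE
E/II-3 aff I-1×I-2: Ee|EE
E/III-1 ? II-2×II-1: ee|Ee|EE
E/III-2 aff II-2×II-1: Ee|EE
E/III-3 aff II-2×II-1: Ee|EE
⇒ E over [I-1,I-2,II-1,II-2,II-3,III-1,III-2,III-3]: 232 consistent
T/I-1 un ·: tt
T/I-2 aff ·: Tt
T/II-1 ? I-1×I-2: tt|Tt
T/II-2 aff ·: Tt|TT
T/II-3 un I-1×I-2: tt
T/III-1 ? II-2×II-1: tt|Tt|TT
T/III-2 ? II-2×II-1: tt|Tt|TT
T/III-3 aff II-2×II-1: Tt|TT
⇒ T over [I-1,I-2,II-1,II-2,II-3,III-1,III-2,III-3]: 31 consistent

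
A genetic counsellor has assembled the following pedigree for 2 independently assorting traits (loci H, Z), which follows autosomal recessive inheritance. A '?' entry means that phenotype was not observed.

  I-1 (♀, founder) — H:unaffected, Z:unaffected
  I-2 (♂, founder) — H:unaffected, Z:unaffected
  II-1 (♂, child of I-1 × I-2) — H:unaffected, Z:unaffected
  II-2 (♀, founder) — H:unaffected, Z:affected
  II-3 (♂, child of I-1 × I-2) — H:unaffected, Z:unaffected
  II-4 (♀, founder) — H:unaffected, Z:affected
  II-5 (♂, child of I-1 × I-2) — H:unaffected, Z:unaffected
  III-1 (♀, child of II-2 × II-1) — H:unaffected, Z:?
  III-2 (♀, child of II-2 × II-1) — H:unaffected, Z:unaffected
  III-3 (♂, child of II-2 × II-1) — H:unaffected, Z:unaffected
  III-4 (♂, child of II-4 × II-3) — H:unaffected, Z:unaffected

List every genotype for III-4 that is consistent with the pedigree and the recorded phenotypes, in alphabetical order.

III-4 ∈ {HH Zz, Hh Zz}

H/I-1 un ·: HH|Hh
H/I-2 un ·: HH|Hh
H/II-1 un I-1×I-2: HH|Hh
H/II-2 un ·: HH|Hh
H/II-3 un I-1×I-2: HH|Hh
H/II-4 un ·: HH|Hh
H/II-5 un I-1×I-2: HH|Hh
H/III-1 un II-2×II-1: HH|Hh
H/III-2 un II-2×II-1: HH|Hh
H/III-3 un II-2×II-1: HH|Hh
H/III-4 un II-4×II-3: HH|Hh
⇒ H over [I-1,I-2,II-1,II-2,II-3,II-4,II-5,III-1,III-2,III-3,III-4]: 1077 consistent
Z/I-1 un ·: ZZ|Zz
Z/I-2 un ·: ZZ|Zz
Z/II-1 un I-1×I-2: ZZ|Zz
Z/II-2 aff ·: zz
Z/II-3 un I-1×I-2: ZZ|Zz
Z/II-4 aff ·: zz
Z/II-5 un I-1×I-2: ZZ|Zz
Z/III-1 ? II-2×II-1: Zz|zz
Z/III-2 un II-2×II-1: Zz
Z/III-3 un II-2×II-1: Zz
Z/III-4 un II-4×II-3: Zz
⇒ Z over [I-1,I-2,II-1,II-2,II-3,II-4,II-5,III-1,III-2,III-3,III-4]: 37 consistent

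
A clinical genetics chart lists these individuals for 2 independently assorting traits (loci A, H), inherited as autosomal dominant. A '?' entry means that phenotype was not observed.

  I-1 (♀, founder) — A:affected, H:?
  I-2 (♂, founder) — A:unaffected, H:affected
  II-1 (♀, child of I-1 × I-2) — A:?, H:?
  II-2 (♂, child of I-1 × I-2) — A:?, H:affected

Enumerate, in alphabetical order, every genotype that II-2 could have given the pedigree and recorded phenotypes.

II-2 ∈ {Aa HH, Aa Hh, aa HH, aa Hh}

A/I-1 aff ·: Aa|AA
A/I-2 un ·: aa
A/II-1 ? I-1×I-2: aa|Aa
A/II-2 ? I-1×I-2: aa|Aa
⇒ A over [I-1,I-2,II-1,II-2]: 5 consistent
H/I-1 ? ·: hh|Hh|HH
H/I-2 aff ·: Hh|HH
H/II-1 ? I-1×I-2: hh|Hh|HH
H/II-2 aff I-1×I-2: Hh|HH
⇒ H over [I-1,I-2,II-1,II-2]: 18 consistent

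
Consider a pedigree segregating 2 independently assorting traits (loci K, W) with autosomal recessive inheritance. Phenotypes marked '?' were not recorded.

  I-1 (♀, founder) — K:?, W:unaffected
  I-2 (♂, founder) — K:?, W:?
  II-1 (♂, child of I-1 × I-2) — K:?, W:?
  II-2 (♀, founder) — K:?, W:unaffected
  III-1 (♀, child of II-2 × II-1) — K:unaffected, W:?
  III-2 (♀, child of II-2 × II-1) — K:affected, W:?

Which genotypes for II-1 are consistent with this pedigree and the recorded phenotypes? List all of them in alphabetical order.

K/I-1 ? ·: KK|Kk|kk
K/I-2 ? ·: KK|Kk|kk
K/II-1 ? I-1×I-2: Kk|kk
K/II-2 ? ·: Kk|kk
K/III-1 un II-2×II-1: KK|Kk
K/III-2 aff II-2×II-1: kk
⇒ K over [I-1,I-2,II-1,II-2,III-1,III-2]: 25 consistent
W/I-1 un ·: WW|Ww
W/I-2 ? ·: WW|Ww|ww
W/II-1 ? I-1×I-2: WW|Ww|ww
W/II-2 un ·: WW|Ww
W/III-1 ? II-2×II-1: WW|Ww|ww
W/III-2 ? II-2×II-1: WW|Ww|ww
⇒ W over [I-1,I-2,II-1,II-2,III-1,III-2]: 95 consistent

II-1 ∈ {Kk WW, Kk Ww, Kk ww, kk WW, kk Ww, kk ww}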